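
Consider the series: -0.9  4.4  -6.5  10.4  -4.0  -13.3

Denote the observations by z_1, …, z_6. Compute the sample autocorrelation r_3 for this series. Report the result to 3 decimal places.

Mean z̄ = (-0.9 + 4.4 − 6.5 + 10.4 − 4.0 − 13.3)/6 = -1.6500
Deviations from mean: 0.7500, 6.0500, -4.8500, 12.0500, -2.3500, -11.6500
Σ(z_t−z̄)(z_{t+3}−z̄) = (9.0375) + (-14.2175) + (56.5025) = 51.3225
Denominator Σ(z_t−z̄)² = 347.1350
r_3 = 51.3225 / 347.1350 = 0.148

0.148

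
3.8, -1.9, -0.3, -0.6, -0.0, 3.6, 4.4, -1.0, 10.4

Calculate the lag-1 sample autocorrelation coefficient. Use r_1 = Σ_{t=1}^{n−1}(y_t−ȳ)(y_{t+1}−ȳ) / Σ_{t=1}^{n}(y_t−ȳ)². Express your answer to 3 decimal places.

Mean ȳ = (3.8 − 1.9 − 0.3 − 0.6 − 0.0 + 3.6 + 4.4 − 1.0 + 10.4)/9 = 2.0444
Numerator Σ_{t=1}^{8}(y_t−ȳ)(y_{t+1}−ȳ) = -18.1964
Denominator Σ(y_t−ȳ)² = 122.3622
r_1 = -18.1964 / 122.3622 = -0.149

-0.149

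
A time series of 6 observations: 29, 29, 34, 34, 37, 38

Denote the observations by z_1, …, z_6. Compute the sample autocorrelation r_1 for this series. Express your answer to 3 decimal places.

Mean z̄ = (29 + 29 + 34 + 34 + 37 + 38)/6 = 33.5000
Σ(z_t−z̄)(z_{t+1}−z̄) = (20.2500) + (-2.2500) + (0.2500) + (1.7500) + (15.7500) = 35.7500
Denominator Σ(z_t−z̄)² = 73.5000
r_1 = 35.7500 / 73.5000 = 0.486

0.486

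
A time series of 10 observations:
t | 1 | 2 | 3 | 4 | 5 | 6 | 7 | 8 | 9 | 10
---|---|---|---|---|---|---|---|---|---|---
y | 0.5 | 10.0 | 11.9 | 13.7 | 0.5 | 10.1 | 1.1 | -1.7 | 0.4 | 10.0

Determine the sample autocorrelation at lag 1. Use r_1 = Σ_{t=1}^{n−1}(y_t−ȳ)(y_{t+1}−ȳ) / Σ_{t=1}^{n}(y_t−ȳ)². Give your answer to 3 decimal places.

Mean ȳ = (0.5 + 10.0 + 11.9 + 13.7 + 0.5 + 10.1 + 1.1 − 1.7 + 0.4 + 10.0)/10 = 5.6500
Numerator Σ_{t=1}^{9}(y_t−ȳ)(y_{t+1}−ȳ) = 19.6675
Denominator Σ(y_t−ȳ)² = 316.8450
r_1 = 19.6675 / 316.8450 = 0.062

0.062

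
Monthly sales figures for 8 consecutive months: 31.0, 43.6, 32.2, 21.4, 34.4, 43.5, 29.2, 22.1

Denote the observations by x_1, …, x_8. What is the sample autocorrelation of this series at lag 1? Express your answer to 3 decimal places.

-0.032

Mean x̄ = (31.0 + 43.6 + 32.2 + 21.4 + 34.4 + 43.5 + 29.2 + 22.1)/8 = 32.1750
Deviations from mean: -1.1750, 11.4250, 0.0250, -10.7750, 2.2250, 11.3250, -2.9750, -10.0750
Numerator Σ_{t=1}^{7}(x_t−x̄)(x_{t+1}−x̄) = -15.9031
Denominator Σ(x_t−x̄)² = 491.5750
r_1 = -15.9031 / 491.5750 = -0.032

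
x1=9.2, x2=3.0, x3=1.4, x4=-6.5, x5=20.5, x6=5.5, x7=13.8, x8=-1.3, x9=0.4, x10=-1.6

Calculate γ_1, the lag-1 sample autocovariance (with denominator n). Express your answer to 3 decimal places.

Mean x̄ = (9.2 + 3.0 + 1.4 − 6.5 + 20.5 + 5.5 + 13.8 − 1.3 + 0.4 − 1.6)/10 = 4.4400
Σ_{t=1}^{9}(x_t−x̄)(x_{t+1}−x̄) = -124.1056
γ_1 = -124.1056 / 10 = -12.411

-12.411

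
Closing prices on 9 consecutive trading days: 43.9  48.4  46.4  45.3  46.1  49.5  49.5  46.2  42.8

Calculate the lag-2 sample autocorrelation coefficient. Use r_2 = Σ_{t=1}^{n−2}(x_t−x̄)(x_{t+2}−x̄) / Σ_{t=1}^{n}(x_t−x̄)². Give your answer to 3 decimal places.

Mean x̄ = (43.9 + 48.4 + 46.4 + 45.3 + 46.1 + 49.5 + 49.5 + 46.2 + 42.8)/9 = 46.4556
Σ(x_t−x̄)(x_{t+2}−x̄) = (0.1420) + (-2.2469) + (0.0198) + (-3.5180) + (-1.0825) + (-0.7780) + (-11.1291) = -18.5928
Denominator Σ(x_t−x̄)² = 43.7422
r_2 = -18.5928 / 43.7422 = -0.425

-0.425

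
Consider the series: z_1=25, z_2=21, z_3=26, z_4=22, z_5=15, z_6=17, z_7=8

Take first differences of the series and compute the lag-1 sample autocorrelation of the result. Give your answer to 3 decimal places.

-0.444

First differences Δz: -4, 5, -4, -7, 2, -9
Mean of differences = -2.8333
Numerator Σ(Δz_t−Δz̄)(Δz_{t+1}−Δz̄) = -63.3611
Denominator Σ(Δz_t−Δz̄)² = 142.8333
r_1(Δz) = -63.3611 / 142.8333 = -0.444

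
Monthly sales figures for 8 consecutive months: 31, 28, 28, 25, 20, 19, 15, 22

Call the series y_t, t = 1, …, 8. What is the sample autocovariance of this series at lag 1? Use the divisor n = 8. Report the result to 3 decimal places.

15.281

Mean ȳ = (31 + 28 + 28 + 25 + 20 + 19 + 15 + 22)/8 = 23.5000
Σ_{t=1}^{7}(y_t−ȳ)(y_{t+1}−ȳ) = 122.2500
γ_1 = 122.2500 / 8 = 15.281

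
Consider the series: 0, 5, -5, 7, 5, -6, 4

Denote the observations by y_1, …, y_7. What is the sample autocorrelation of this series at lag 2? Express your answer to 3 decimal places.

Mean ȳ = (0 + 5 − 5 + 7 + 5 − 6 + 4)/7 = 1.4286
Deviations from mean: -1.4286, 3.5714, -6.4286, 5.5714, 3.5714, -7.4286, 2.5714
Numerator Σ_{t=1}^{5}(y_t−ȳ)(y_{t+2}−ȳ) = -26.0816
Denominator Σ(y_t−ȳ)² = 161.7143
r_2 = -26.0816 / 161.7143 = -0.161

-0.161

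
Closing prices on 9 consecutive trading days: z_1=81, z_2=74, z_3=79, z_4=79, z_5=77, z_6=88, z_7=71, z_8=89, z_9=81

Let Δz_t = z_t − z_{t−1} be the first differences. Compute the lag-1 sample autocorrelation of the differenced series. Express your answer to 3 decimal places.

-0.792

First differences Δz: -7, 5, 0, -2, 11, -17, 18, -8
Mean of differences = 0.0000
Numerator Σ(Δz_t−Δz̄)(Δz_{t+1}−Δz̄) = -694.0000
Denominator Σ(Δz_t−Δz̄)² = 876.0000
r_1(Δz) = -694.0000 / 876.0000 = -0.792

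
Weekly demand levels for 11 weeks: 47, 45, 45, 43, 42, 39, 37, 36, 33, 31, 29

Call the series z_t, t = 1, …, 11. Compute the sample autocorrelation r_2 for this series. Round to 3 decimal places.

0.483

Mean z̄ = (47 + 45 + 45 + 43 + 42 + 39 + 37 + 36 + 33 + 31 + 29)/11 = 38.8182
Numerator Σ_{t=1}^{9}(z_t−z̄)(z_{t+2}−z̄) = 180.2975
Denominator Σ(z_t−z̄)² = 373.6364
r_2 = 180.2975 / 373.6364 = 0.483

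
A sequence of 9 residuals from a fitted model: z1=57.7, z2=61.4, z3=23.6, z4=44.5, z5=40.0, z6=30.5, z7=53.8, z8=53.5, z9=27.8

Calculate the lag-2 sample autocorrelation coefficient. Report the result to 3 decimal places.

-0.343

Mean z̄ = (57.7 + 61.4 + 23.6 + 44.5 + 40.0 + 30.5 + 53.8 + 53.5 + 27.8)/9 = 43.6444
Numerator Σ_{t=1}^{7}(z_t−z̄)(z_{t+2}−z̄) = -532.2062
Denominator Σ(z_t−z̄)² = 1552.7022
r_2 = -532.2062 / 1552.7022 = -0.343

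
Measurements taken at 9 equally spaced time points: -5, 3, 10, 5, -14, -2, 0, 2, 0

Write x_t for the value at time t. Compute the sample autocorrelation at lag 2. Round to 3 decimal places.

-0.521

Mean x̄ = (-5 + 3 + 10 + 5 − 14 − 2 + 0 + 2 + 0)/9 = -0.1111
Numerator Σ_{t=1}^{7}(x_t−x̄)(x_{t+2}−x̄) = -189.1358
Denominator Σ(x_t−x̄)² = 362.8889
r_2 = -189.1358 / 362.8889 = -0.521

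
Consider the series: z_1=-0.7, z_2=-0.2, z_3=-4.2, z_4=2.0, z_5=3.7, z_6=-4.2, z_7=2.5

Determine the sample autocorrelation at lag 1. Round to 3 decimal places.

-0.445

Mean z̄ = (-0.7 − 0.2 − 4.2 + 2.0 + 3.7 − 4.2 + 2.5)/7 = -0.1571
Deviations from mean: -0.5429, -0.0429, -4.0429, 2.1571, 3.8571, -4.0429, 2.6571
Numerator Σ_{t=1}^{6}(z_t−z̄)(z_{t+1}−z̄) = -26.5404
Denominator Σ(z_t−z̄)² = 59.5771
r_1 = -26.5404 / 59.5771 = -0.445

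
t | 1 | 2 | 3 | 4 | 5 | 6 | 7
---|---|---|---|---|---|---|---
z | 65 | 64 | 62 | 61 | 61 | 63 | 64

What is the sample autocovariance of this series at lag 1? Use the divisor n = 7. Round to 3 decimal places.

Mean z̄ = (65 + 64 + 62 + 61 + 61 + 63 + 64)/7 = 62.8571
Deviations: 2.1429, 1.1429, -0.8571, -1.8571, -1.8571, 0.1429, 1.1429
Σ_{t=1}^{6}(z_t−z̄)(z_{t+1}−z̄) = 6.4082
γ_1 = 6.4082 / 7 = 0.915

0.915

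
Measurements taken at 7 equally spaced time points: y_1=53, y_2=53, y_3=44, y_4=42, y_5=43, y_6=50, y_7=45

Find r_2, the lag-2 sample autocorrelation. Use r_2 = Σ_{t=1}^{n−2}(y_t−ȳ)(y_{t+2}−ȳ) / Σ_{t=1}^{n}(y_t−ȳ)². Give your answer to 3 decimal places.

-0.306

Mean ȳ = (53 + 53 + 44 + 42 + 43 + 50 + 45)/7 = 47.1429
Deviations from mean: 5.8571, 5.8571, -3.1429, -5.1429, -4.1429, 2.8571, -2.1429
Numerator Σ_{t=1}^{5}(y_t−ȳ)(y_{t+2}−ȳ) = -41.3265
Denominator Σ(y_t−ȳ)² = 134.8571
r_2 = -41.3265 / 134.8571 = -0.306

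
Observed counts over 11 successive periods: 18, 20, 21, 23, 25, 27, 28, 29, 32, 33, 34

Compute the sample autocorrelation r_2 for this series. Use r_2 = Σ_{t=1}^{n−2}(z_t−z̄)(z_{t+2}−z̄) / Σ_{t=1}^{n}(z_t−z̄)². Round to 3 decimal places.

0.474

Mean z̄ = (18 + 20 + 21 + 23 + 25 + 27 + 28 + 29 + 32 + 33 + 34)/11 = 26.3636
Numerator Σ_{t=1}^{9}(z_t−z̄)(z_{t+2}−z̄) = 140.6446
Denominator Σ(z_t−z̄)² = 296.5455
r_2 = 140.6446 / 296.5455 = 0.474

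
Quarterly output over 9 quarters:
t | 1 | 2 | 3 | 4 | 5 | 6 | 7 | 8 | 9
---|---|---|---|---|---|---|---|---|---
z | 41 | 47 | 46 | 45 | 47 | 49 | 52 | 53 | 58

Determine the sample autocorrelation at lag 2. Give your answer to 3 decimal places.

Mean z̄ = (41 + 47 + 46 + 45 + 47 + 49 + 52 + 53 + 58)/9 = 48.6667
Numerator Σ_{t=1}^{7}(z_t−z̄)(z_{t+2}−z̄) = 56.7778
Denominator Σ(z_t−z̄)² = 202.0000
r_2 = 56.7778 / 202.0000 = 0.281

0.281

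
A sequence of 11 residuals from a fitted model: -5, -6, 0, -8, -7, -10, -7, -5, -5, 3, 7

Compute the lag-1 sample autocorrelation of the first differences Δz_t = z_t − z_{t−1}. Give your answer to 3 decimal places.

-0.254

First differences Δz: -1, 6, -8, 1, -3, 3, 2, 0, 8, 4
Mean of differences = 1.2000
Numerator Σ(Δz_t−Δz̄)(Δz_{t+1}−Δz̄) = -48.2400
Denominator Σ(Δz_t−Δz̄)² = 189.6000
r_1(Δz) = -48.2400 / 189.6000 = -0.254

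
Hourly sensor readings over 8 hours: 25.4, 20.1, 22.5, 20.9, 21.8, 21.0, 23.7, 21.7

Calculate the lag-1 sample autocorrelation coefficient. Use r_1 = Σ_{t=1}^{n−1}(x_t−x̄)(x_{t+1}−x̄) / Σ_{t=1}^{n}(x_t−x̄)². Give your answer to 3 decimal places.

-0.463

Mean x̄ = (25.4 + 20.1 + 22.5 + 20.9 + 21.8 + 21.0 + 23.7 + 21.7)/8 = 22.1375
Deviations from mean: 3.2625, -2.0375, 0.3625, -1.2375, -0.3375, -1.1375, 1.5625, -0.4375
Σ(x_t−x̄)(x_{t+1}−x̄) = (-6.6473) + (-0.7386) + (-0.4486) + (0.4177) + (0.3839) + (-1.7773) + (-0.6836) = -9.4939
Denominator Σ(x_t−x̄)² = 20.4988
r_1 = -9.4939 / 20.4988 = -0.463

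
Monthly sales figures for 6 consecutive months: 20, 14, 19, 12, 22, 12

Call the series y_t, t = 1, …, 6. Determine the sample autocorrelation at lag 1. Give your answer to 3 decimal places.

-0.793

Mean ȳ = (20 + 14 + 19 + 12 + 22 + 12)/6 = 16.5000
Deviations from mean: 3.5000, -2.5000, 2.5000, -4.5000, 5.5000, -4.5000
Σ(y_t−ȳ)(y_{t+1}−ȳ) = (-8.7500) + (-6.2500) + (-11.2500) + (-24.7500) + (-24.7500) = -75.7500
Denominator Σ(y_t−ȳ)² = 95.5000
r_1 = -75.7500 / 95.5000 = -0.793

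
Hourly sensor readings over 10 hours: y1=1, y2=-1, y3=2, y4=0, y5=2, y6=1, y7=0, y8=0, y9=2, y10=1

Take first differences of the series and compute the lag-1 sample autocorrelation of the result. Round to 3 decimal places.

First differences Δy: -2, 3, -2, 2, -1, -1, 0, 2, -1
Mean of differences = 0.0000
Numerator Σ(Δy_t−Δȳ)(Δy_{t+1}−Δȳ) = -19.0000
Denominator Σ(Δy_t−Δȳ)² = 28.0000
r_1(Δy) = -19.0000 / 28.0000 = -0.679

-0.679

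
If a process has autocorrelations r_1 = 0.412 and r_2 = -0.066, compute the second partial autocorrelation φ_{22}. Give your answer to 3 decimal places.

-0.284

φ_{22} = (r_2 − r_1²) / (1 − r_1²)
r_1² = (0.412)² = 0.169744
Numerator = -0.066 − 0.1697 = -0.2357; denominator = 1 − 0.1697 = 0.8303
φ_{22} = -0.2357 / 0.8303 = -0.284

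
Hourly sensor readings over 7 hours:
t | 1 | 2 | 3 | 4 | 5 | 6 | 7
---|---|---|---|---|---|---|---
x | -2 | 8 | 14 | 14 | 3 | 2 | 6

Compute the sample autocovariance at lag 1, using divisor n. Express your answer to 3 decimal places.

Mean x̄ = (-2 + 8 + 14 + 14 + 3 + 2 + 6)/7 = 6.4286
Deviations: -8.4286, 1.5714, 7.5714, 7.5714, -3.4286, -4.4286, -0.4286
Σ_{t=1}^{6}(x_t−x̄)(x_{t+1}−x̄) = 47.1020
γ_1 = 47.1020 / 7 = 6.729

6.729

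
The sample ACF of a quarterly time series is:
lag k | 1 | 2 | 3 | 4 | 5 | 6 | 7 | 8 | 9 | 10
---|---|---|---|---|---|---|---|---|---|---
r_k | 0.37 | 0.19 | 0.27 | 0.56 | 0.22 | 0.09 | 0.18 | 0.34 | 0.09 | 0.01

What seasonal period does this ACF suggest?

4

The largest autocorrelation is r_4 = 0.56; the remaining lags stay at or below 0.37. The elevated value at lag 1 (0.37), dropping to 0.19 at lag 2, reflects decaying short-term dependence rather than seasonality.
The dominant spike at lag 4 indicates a seasonal period of 4.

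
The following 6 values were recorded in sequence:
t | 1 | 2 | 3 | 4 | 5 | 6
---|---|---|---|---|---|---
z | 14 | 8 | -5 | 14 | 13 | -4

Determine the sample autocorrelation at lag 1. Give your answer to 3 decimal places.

-0.282

Mean z̄ = (14 + 8 − 5 + 14 + 13 − 4)/6 = 6.6667
Deviations from mean: 7.3333, 1.3333, -11.6667, 7.3333, 6.3333, -10.6667
Σ(z_t−z̄)(z_{t+1}−z̄) = (9.7778) + (-15.5556) + (-85.5556) + (46.4444) + (-67.5556) = -112.4444
Denominator Σ(z_t−z̄)² = 399.3333
r_1 = -112.4444 / 399.3333 = -0.282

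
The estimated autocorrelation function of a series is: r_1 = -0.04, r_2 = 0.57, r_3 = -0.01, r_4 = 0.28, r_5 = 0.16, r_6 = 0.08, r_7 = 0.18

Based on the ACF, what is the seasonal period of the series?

The largest autocorrelation is r_2 = 0.57, with a weaker echo at lag 4 (0.28); the remaining lags stay at or below 0.18.
The dominant spike at lag 2 indicates a seasonal period of 2.

2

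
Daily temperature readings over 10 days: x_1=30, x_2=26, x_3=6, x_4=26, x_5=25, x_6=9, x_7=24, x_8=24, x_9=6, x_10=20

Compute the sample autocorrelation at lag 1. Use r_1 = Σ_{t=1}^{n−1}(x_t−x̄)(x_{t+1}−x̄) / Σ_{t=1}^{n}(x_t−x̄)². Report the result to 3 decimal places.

-0.301

Mean x̄ = (30 + 26 + 6 + 26 + 25 + 9 + 24 + 24 + 6 + 20)/10 = 19.6000
Numerator Σ_{t=1}^{9}(x_t−x̄)(x_{t+1}−x̄) = -222.7600
Denominator Σ(x_t−x̄)² = 740.4000
r_1 = -222.7600 / 740.4000 = -0.301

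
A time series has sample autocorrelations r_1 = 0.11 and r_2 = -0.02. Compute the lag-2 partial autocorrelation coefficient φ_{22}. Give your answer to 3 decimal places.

-0.032

φ_{22} = (r_2 − r_1²) / (1 − r_1²)
r_1² = (0.11)² = 0.0121
Numerator = -0.02 − 0.0121 = -0.0321; denominator = 1 − 0.0121 = 0.9879
φ_{22} = -0.0321 / 0.9879 = -0.032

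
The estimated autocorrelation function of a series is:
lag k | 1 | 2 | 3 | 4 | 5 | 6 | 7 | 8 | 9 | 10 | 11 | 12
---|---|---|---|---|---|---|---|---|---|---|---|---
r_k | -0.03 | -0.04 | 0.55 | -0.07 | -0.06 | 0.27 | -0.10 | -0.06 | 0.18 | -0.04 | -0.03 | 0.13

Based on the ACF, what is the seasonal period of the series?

3

The largest autocorrelation is r_3 = 0.55, with weaker echoes at lags 6 (0.27) and 9 (0.18); the remaining lags stay at or below 0.13.
The dominant spike at lag 3 indicates a seasonal period of 3.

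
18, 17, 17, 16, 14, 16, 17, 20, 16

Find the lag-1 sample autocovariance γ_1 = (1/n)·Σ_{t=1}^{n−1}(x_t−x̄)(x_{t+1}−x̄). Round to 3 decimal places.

Mean x̄ = (18 + 17 + 17 + 16 + 14 + 16 + 17 + 20 + 16)/9 = 16.7778
Σ_{t=1}^{8}(x_t−x̄)(x_{t+1}−x̄) = 2.5062
γ_1 = 2.5062 / 9 = 0.278

0.278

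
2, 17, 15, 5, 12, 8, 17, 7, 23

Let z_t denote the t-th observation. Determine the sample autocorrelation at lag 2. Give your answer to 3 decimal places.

0.101

Mean z̄ = (2 + 17 + 15 + 5 + 12 + 8 + 17 + 7 + 23)/9 = 11.7778
Σ(z_t−z̄)(z_{t+2}−z̄) = (-31.5062) + (-35.3951) + (0.7160) + (25.6049) + (1.1605) + (18.0494) + (58.6049) = 37.2346
Denominator Σ(z_t−z̄)² = 369.5556
r_2 = 37.2346 / 369.5556 = 0.101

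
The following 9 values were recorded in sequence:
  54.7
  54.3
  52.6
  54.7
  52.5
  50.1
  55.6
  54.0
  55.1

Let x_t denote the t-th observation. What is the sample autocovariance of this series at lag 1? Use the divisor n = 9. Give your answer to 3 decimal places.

Mean x̄ = (54.7 + 54.3 + 52.6 + 54.7 + 52.5 + 50.1 + 55.6 + 54.0 + 55.1)/9 = 53.7333
Σ_{t=1}^{8}(x_t−x̄)(x_{t+1}−x̄) = -3.8211
γ_1 = -3.8211 / 9 = -0.425

-0.425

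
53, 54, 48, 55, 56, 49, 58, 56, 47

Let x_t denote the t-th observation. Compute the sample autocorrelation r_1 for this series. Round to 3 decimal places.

-0.348

Mean x̄ = (53 + 54 + 48 + 55 + 56 + 49 + 58 + 56 + 47)/9 = 52.8889
Numerator Σ_{t=1}^{8}(x_t−x̄)(x_{t+1}−x̄) = -43.4568
Denominator Σ(x_t−x̄)² = 124.8889
r_1 = -43.4568 / 124.8889 = -0.348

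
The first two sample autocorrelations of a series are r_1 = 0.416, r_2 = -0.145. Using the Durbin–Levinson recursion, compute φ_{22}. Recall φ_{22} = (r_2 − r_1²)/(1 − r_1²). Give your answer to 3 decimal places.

φ_{22} = (r_2 − r_1²) / (1 − r_1²)
r_1² = (0.416)² = 0.173056
Numerator = -0.145 − 0.1731 = -0.3181; denominator = 1 − 0.1731 = 0.8269
φ_{22} = -0.3181 / 0.8269 = -0.385

-0.385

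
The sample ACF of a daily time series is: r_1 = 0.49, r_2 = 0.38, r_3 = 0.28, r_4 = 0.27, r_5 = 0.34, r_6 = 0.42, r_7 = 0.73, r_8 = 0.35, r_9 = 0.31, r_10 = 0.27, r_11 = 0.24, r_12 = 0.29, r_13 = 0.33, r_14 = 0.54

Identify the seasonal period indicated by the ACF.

7

The largest autocorrelation is r_7 = 0.73, with a weaker echo at lag 14 (0.54); the remaining lags stay at or below 0.49. The elevated value at lag 1 (0.49), dropping to 0.38 at lag 2, reflects decaying short-term dependence rather than seasonality.
The dominant spike at lag 7 indicates a seasonal period of 7.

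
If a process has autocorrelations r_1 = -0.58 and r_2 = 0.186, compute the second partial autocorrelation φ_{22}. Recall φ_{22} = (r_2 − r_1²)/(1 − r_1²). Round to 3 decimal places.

-0.227

φ_{22} = (r_2 − r_1²) / (1 − r_1²)
r_1² = (-0.58)² = 0.3364
Numerator = 0.186 − 0.3364 = -0.1504; denominator = 1 − 0.3364 = 0.6636
φ_{22} = -0.1504 / 0.6636 = -0.227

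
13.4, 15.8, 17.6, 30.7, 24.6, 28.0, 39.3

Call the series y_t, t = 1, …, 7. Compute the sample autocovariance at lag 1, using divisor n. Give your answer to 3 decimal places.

Mean ȳ = (13.4 + 15.8 + 17.6 + 30.7 + 24.6 + 28.0 + 39.3)/7 = 24.2000
Deviations: -10.8000, -8.4000, -6.6000, 6.5000, 0.4000, 3.8000, 15.1000
Σ_{t=1}^{6}(y_t−ȳ)(y_{t+1}−ȳ) = 164.7600
γ_1 = 164.7600 / 7 = 23.537

23.537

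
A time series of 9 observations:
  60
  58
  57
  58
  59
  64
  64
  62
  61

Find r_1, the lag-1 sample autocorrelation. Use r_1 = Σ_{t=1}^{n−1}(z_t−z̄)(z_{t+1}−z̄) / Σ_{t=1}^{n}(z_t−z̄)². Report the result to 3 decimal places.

0.652

Mean z̄ = (60 + 58 + 57 + 58 + 59 + 64 + 64 + 62 + 61)/9 = 60.3333
Numerator Σ_{t=1}^{8}(z_t−z̄)(z_{t+1}−z̄) = 35.2222
Denominator Σ(z_t−z̄)² = 54.0000
r_1 = 35.2222 / 54.0000 = 0.652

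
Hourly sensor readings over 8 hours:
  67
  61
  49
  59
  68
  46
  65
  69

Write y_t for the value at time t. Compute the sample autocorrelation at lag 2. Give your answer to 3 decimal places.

-0.428

Mean ȳ = (67 + 61 + 49 + 59 + 68 + 46 + 65 + 69)/8 = 60.5000
Deviations from mean: 6.5000, 0.5000, -11.5000, -1.5000, 7.5000, -14.5000, 4.5000, 8.5000
Numerator Σ_{t=1}^{6}(y_t−ȳ)(y_{t+2}−ȳ) = -229.5000
Denominator Σ(y_t−ȳ)² = 536.0000
r_2 = -229.5000 / 536.0000 = -0.428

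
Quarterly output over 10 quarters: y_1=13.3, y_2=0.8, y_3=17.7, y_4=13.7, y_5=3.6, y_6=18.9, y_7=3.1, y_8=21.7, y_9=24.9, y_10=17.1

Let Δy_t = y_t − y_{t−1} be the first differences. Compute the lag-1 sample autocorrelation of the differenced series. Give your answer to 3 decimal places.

First differences Δy: -12.5, 16.9, -4.0, -10.1, 15.3, -15.8, 18.6, 3.2, -7.8
Mean of differences = 0.4222
Numerator Σ(Δy_t−Δȳ)(Δy_{t+1}−Δȳ) = -904.3938
Denominator Σ(Δy_t−Δȳ)² = 1459.0356
r_1(Δy) = -904.3938 / 1459.0356 = -0.620

-0.620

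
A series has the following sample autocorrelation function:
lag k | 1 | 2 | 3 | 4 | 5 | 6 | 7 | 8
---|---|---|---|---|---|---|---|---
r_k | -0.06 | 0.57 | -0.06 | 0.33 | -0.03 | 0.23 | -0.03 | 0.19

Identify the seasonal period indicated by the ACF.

The largest autocorrelation is r_2 = 0.57, with weaker echoes at lags 4 (0.33), 6 (0.23) and 8 (0.19); the remaining lags stay at or below -0.03.
The dominant spike at lag 2 indicates a seasonal period of 2.

2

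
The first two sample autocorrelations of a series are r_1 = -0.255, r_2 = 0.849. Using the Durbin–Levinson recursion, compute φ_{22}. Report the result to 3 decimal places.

φ_{22} = (r_2 − r_1²) / (1 − r_1²)
r_1² = (-0.255)² = 0.065025
Numerator = 0.849 − 0.0650 = 0.7840; denominator = 1 − 0.0650 = 0.9350
φ_{22} = 0.7840 / 0.9350 = 0.838

0.838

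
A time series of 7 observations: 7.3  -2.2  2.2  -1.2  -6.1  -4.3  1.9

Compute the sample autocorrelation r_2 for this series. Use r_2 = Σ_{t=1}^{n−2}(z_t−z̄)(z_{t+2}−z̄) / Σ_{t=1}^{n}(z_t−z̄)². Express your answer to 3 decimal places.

Mean z̄ = (7.3 − 2.2 + 2.2 − 1.2 − 6.1 − 4.3 + 1.9)/7 = -0.3429
Σ(z_t−z̄)(z_{t+2}−z̄) = (19.4347) + (1.5918) + (-14.6396) + (3.3918) + (-12.9124) = -3.1337
Denominator Σ(z_t−z̄)² = 122.8971
r_2 = -3.1337 / 122.8971 = -0.025

-0.025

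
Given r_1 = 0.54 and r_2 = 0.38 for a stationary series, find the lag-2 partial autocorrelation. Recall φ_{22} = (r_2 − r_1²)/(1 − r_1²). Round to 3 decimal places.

0.125

φ_{22} = (r_2 − r_1²) / (1 − r_1²)
r_1² = (0.54)² = 0.2916
Numerator = 0.38 − 0.2916 = 0.0884; denominator = 1 − 0.2916 = 0.7084
φ_{22} = 0.0884 / 0.7084 = 0.125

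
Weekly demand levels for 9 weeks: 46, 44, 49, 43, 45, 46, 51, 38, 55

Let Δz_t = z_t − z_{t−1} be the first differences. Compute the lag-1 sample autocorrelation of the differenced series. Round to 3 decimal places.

-0.600

First differences Δz: -2, 5, -6, 2, 1, 5, -13, 17
Mean of differences = 1.1250
Numerator Σ(Δz_t−Δz̄)(Δz_{t+1}−Δz̄) = -325.5156
Denominator Σ(Δz_t−Δz̄)² = 542.8750
r_1(Δz) = -325.5156 / 542.8750 = -0.600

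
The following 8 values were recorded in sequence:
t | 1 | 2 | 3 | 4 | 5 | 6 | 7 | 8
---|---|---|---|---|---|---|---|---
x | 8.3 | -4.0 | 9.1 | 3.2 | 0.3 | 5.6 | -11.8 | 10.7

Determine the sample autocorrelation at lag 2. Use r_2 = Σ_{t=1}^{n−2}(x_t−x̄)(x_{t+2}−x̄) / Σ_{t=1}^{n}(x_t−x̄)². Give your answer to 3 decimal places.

Mean x̄ = (8.3 − 4.0 + 9.1 + 3.2 + 0.3 + 5.6 − 11.8 + 10.7)/8 = 2.6750
Σ(x_t−x̄)(x_{t+2}−x̄) = (36.1406) + (-3.5044) + (-15.2594) + (1.5356) + (34.3781) + (23.4731) = 76.7638
Denominator Σ(x_t−x̄)² = 405.8750
r_2 = 76.7638 / 405.8750 = 0.189

0.189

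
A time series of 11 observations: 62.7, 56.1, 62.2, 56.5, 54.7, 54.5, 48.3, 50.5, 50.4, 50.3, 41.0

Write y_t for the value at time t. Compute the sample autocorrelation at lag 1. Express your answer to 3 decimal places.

Mean ȳ = (62.7 + 56.1 + 62.2 + 56.5 + 54.7 + 54.5 + 48.3 + 50.5 + 50.4 + 50.3 + 41.0)/11 = 53.3818
Numerator Σ_{t=1}^{10}(y_t−ȳ)(y_{t+1}−ȳ) = 147.2824
Denominator Σ(y_t−ȳ)² = 390.5164
r_1 = 147.2824 / 390.5164 = 0.377

0.377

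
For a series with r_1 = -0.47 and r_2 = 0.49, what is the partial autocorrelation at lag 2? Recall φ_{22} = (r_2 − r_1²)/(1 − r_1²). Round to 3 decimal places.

φ_{22} = (r_2 − r_1²) / (1 − r_1²)
r_1² = (-0.47)² = 0.2209
Numerator = 0.49 − 0.2209 = 0.2691; denominator = 1 − 0.2209 = 0.7791
φ_{22} = 0.2691 / 0.7791 = 0.345

0.345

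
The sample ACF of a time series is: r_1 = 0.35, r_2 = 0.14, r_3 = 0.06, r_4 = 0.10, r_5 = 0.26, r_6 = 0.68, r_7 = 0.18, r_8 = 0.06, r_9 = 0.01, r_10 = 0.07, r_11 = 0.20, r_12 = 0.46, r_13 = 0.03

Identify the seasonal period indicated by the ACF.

6

The largest autocorrelation is r_6 = 0.68, with a weaker echo at lag 12 (0.46); the remaining lags stay at or below 0.35. The elevated value at lag 1 (0.35), dropping to 0.14 at lag 2, reflects decaying short-term dependence rather than seasonality.
The dominant spike at lag 6 indicates a seasonal period of 6.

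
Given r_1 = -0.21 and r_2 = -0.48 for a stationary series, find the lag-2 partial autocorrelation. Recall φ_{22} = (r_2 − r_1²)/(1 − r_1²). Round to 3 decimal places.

φ_{22} = (r_2 − r_1²) / (1 − r_1²)
r_1² = (-0.21)² = 0.0441
Numerator = -0.48 − 0.0441 = -0.5241; denominator = 1 − 0.0441 = 0.9559
φ_{22} = -0.5241 / 0.9559 = -0.548

-0.548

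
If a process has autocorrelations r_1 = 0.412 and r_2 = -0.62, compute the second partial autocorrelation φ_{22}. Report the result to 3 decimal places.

φ_{22} = (r_2 − r_1²) / (1 − r_1²)
r_1² = (0.412)² = 0.169744
Numerator = -0.62 − 0.1697 = -0.7897; denominator = 1 − 0.1697 = 0.8303
φ_{22} = -0.7897 / 0.8303 = -0.951

-0.951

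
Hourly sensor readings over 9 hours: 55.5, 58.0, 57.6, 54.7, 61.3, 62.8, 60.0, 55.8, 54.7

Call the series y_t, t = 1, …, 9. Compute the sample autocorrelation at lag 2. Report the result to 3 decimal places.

-0.363

Mean ȳ = (55.5 + 58.0 + 57.6 + 54.7 + 61.3 + 62.8 + 60.0 + 55.8 + 54.7)/9 = 57.8222
Numerator Σ_{t=1}^{7}(y_t−ȳ)(y_{t+2}−ȳ) = -25.6454
Denominator Σ(y_t−ȳ)² = 70.6756
r_2 = -25.6454 / 70.6756 = -0.363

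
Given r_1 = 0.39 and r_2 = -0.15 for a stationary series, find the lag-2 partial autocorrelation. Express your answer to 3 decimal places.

φ_{22} = (r_2 − r_1²) / (1 − r_1²)
r_1² = (0.39)² = 0.1521
Numerator = -0.15 − 0.1521 = -0.3021; denominator = 1 − 0.1521 = 0.8479
φ_{22} = -0.3021 / 0.8479 = -0.356

-0.356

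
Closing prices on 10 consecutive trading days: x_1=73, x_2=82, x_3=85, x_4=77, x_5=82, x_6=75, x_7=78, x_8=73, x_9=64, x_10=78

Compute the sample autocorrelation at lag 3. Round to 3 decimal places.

Mean x̄ = (73 + 82 + 85 + 77 + 82 + 75 + 78 + 73 + 64 + 78)/10 = 76.7000
Σ(x_t−x̄)(x_{t+3}−x̄) = (-1.1100) + (28.0900) + (-14.1100) + (0.3900) + (-19.6100) + (21.5900) + (1.6900) = 16.9300
Denominator Σ(x_t−x̄)² = 320.1000
r_3 = 16.9300 / 320.1000 = 0.053

0.053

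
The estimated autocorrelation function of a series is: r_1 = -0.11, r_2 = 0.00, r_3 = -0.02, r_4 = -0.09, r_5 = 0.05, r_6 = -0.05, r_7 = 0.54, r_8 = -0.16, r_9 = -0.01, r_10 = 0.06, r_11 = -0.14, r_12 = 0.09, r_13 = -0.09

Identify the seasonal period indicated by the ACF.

7

The largest autocorrelation is r_7 = 0.54; the remaining lags stay at or below 0.09.
The dominant spike at lag 7 indicates a seasonal period of 7.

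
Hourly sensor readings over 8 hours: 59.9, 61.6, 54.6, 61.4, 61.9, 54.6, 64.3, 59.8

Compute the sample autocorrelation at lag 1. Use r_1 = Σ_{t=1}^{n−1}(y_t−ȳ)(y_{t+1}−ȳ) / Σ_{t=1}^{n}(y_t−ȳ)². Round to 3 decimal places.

Mean ȳ = (59.9 + 61.6 + 54.6 + 61.4 + 61.9 + 54.6 + 64.3 + 59.8)/8 = 59.7625
Deviations from mean: 0.1375, 1.8375, -5.1625, 1.6375, 2.1375, -5.1625, 4.5375, 0.0375
Numerator Σ_{t=1}^{7}(y_t−ȳ)(y_{t+1}−ȳ) = -48.4764
Denominator Σ(y_t−ȳ)² = 84.5388
r_1 = -48.4764 / 84.5388 = -0.573

-0.573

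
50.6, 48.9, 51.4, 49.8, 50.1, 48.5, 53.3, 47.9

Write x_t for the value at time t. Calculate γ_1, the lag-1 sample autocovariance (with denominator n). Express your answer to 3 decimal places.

Mean x̄ = (50.6 + 48.9 + 51.4 + 49.8 + 50.1 + 48.5 + 53.3 + 47.9)/8 = 50.0625
Deviations: 0.5375, -1.1625, 1.3375, -0.2625, 0.0375, -1.5625, 3.2375, -2.1625
Σ_{t=1}^{7}(x_t−x̄)(x_{t+1}−x̄) = -14.6589
γ_1 = -14.6589 / 8 = -1.832

-1.832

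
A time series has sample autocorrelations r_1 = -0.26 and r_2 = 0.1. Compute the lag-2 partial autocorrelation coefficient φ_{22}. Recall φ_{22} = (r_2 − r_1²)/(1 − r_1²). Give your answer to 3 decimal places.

0.035

φ_{22} = (r_2 − r_1²) / (1 − r_1²)
r_1² = (-0.26)² = 0.0676
Numerator = 0.1 − 0.0676 = 0.0324; denominator = 1 − 0.0676 = 0.9324
φ_{22} = 0.0324 / 0.9324 = 0.035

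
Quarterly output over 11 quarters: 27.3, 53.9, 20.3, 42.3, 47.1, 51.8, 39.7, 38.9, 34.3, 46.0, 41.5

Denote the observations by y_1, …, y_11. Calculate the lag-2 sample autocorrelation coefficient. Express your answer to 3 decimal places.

0.141

Mean ȳ = (27.3 + 53.9 + 20.3 + 42.3 + 47.1 + 51.8 + 39.7 + 38.9 + 34.3 + 46.0 + 41.5)/11 = 40.2818
Numerator Σ_{t=1}^{9}(y_t−ȳ)(y_{t+2}−ȳ) = 142.2993
Denominator Σ(y_t−ȳ)² = 1008.6964
r_2 = 142.2993 / 1008.6964 = 0.141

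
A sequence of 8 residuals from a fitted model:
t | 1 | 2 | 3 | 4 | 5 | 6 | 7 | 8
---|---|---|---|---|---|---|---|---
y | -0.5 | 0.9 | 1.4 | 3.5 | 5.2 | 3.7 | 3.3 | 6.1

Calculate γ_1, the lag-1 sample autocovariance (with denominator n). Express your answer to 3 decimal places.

1.711

Mean ȳ = (-0.5 + 0.9 + 1.4 + 3.5 + 5.2 + 3.7 + 3.3 + 6.1)/8 = 2.9500
Deviations: -3.4500, -2.0500, -1.5500, 0.5500, 2.2500, 0.7500, 0.3500, 3.1500
Σ_{t=1}^{7}(y_t−ȳ)(y_{t+1}−ȳ) = 13.6875
γ_1 = 13.6875 / 8 = 1.711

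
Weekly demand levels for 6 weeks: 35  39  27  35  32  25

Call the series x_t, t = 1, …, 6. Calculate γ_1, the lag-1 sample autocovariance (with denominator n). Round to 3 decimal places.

Mean x̄ = (35 + 39 + 27 + 35 + 32 + 25)/6 = 32.1667
Deviations: 2.8333, 6.8333, -5.1667, 2.8333, -0.1667, -7.1667
Σ_{t=1}^{5}(x_t−x̄)(x_{t+1}−x̄) = -29.8611
γ_1 = -29.8611 / 6 = -4.977

-4.977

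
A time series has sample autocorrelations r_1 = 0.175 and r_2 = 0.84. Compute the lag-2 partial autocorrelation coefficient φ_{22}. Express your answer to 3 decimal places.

0.835

φ_{22} = (r_2 − r_1²) / (1 − r_1²)
r_1² = (0.175)² = 0.030625
Numerator = 0.84 − 0.0306 = 0.8094; denominator = 1 − 0.0306 = 0.9694
φ_{22} = 0.8094 / 0.9694 = 0.835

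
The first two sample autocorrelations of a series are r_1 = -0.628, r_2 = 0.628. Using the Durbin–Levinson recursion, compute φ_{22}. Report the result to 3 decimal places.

φ_{22} = (r_2 − r_1²) / (1 − r_1²)
r_1² = (-0.628)² = 0.394384
Numerator = 0.628 − 0.3944 = 0.2336; denominator = 1 − 0.3944 = 0.6056
φ_{22} = 0.2336 / 0.6056 = 0.386

0.386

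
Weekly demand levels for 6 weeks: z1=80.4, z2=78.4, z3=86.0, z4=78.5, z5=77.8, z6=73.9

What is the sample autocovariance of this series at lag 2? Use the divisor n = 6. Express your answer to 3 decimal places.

0.519

Mean z̄ = (80.4 + 78.4 + 86.0 + 78.5 + 77.8 + 73.9)/6 = 79.1667
Σ_{t=1}^{4}(z_t−z̄)(z_{t+2}−z̄) = 3.1111
γ_2 = 3.1111 / 6 = 0.519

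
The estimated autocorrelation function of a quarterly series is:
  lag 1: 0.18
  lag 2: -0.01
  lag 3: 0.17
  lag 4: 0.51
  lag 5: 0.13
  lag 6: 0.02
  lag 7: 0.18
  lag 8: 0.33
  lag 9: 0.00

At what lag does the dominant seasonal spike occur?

The largest autocorrelation is r_4 = 0.51, with a weaker echo at lag 8 (0.33); the remaining lags stay at or below 0.18.
The dominant spike at lag 4 indicates a seasonal period of 4.

4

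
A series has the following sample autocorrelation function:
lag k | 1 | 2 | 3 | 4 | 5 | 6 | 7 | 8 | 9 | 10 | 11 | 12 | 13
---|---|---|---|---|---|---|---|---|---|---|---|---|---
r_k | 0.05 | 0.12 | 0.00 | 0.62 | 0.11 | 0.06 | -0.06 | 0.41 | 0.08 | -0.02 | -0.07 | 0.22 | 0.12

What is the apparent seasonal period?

The largest autocorrelation is r_4 = 0.62, with weaker echoes at lags 8 (0.41) and 12 (0.22); the remaining lags stay at or below 0.12.
The dominant spike at lag 4 indicates a seasonal period of 4.

4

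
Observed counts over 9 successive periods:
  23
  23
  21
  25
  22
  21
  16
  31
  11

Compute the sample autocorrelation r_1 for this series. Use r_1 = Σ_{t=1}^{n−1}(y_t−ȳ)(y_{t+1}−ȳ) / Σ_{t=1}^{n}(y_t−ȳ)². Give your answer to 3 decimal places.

Mean ȳ = (23 + 23 + 21 + 25 + 22 + 21 + 16 + 31 + 11)/9 = 21.4444
Numerator Σ_{t=1}^{8}(y_t−ȳ)(y_{t+1}−ȳ) = -147.5309
Denominator Σ(y_t−ȳ)² = 248.2222
r_1 = -147.5309 / 248.2222 = -0.594

-0.594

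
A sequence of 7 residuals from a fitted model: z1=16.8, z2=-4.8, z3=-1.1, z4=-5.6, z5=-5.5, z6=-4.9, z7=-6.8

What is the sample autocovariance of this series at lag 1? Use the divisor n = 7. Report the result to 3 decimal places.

Mean z̄ = (16.8 − 4.8 − 1.1 − 5.6 − 5.5 − 4.9 − 6.8)/7 = -1.7000
Deviations: 18.5000, -3.1000, 0.6000, -3.9000, -3.8000, -3.2000, -5.1000
Σ_{t=1}^{6}(z_t−z̄)(z_{t+1}−z̄) = -18.2500
γ_1 = -18.2500 / 7 = -2.607

-2.607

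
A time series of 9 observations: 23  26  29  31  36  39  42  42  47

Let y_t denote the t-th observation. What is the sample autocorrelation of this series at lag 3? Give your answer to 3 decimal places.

0.078

Mean ȳ = (23 + 26 + 29 + 31 + 36 + 39 + 42 + 42 + 47)/9 = 35.0000
Σ(y_t−ȳ)(y_{t+3}−ȳ) = (48.0000) + (-9.0000) + (-24.0000) + (-28.0000) + (7.0000) + (48.0000) = 42.0000
Denominator Σ(y_t−ȳ)² = 536.0000
r_3 = 42.0000 / 536.0000 = 0.078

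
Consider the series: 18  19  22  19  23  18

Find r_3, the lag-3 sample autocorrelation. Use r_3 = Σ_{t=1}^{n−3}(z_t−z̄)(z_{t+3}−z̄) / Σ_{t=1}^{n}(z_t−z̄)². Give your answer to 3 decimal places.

Mean z̄ = (18 + 19 + 22 + 19 + 23 + 18)/6 = 19.8333
Deviations from mean: -1.8333, -0.8333, 2.1667, -0.8333, 3.1667, -1.8333
Σ(z_t−z̄)(z_{t+3}−z̄) = (1.5278) + (-2.6389) + (-3.9722) = -5.0833
Denominator Σ(z_t−z̄)² = 22.8333
r_3 = -5.0833 / 22.8333 = -0.223

-0.223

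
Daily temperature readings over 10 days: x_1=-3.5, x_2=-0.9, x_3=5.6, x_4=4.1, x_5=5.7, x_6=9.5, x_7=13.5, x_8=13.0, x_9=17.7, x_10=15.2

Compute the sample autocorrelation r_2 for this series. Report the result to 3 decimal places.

0.331

Mean x̄ = (-3.5 − 0.9 + 5.6 + 4.1 + 5.7 + 9.5 + 13.5 + 13.0 + 17.7 + 15.2)/10 = 7.9900
Numerator Σ_{t=1}^{8}(x_t−x̄)(x_{t+2}−x̄) = 146.2138
Denominator Σ(x_t−x̄)² = 441.1490
r_2 = 146.2138 / 441.1490 = 0.331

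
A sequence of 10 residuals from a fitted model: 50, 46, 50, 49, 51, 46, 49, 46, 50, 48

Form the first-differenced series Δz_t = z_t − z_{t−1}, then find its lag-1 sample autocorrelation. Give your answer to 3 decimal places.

-0.755

First differences Δz: -4, 4, -1, 2, -5, 3, -3, 4, -2
Mean of differences = -0.2222
Numerator Σ(Δz_t−Δz̄)(Δz_{t+1}−Δz̄) = -75.1605
Denominator Σ(Δz_t−Δz̄)² = 99.5556
r_1(Δz) = -75.1605 / 99.5556 = -0.755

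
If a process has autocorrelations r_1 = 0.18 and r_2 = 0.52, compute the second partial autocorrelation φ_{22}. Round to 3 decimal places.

φ_{22} = (r_2 − r_1²) / (1 − r_1²)
r_1² = (0.18)² = 0.0324
Numerator = 0.52 − 0.0324 = 0.4876; denominator = 1 − 0.0324 = 0.9676
φ_{22} = 0.4876 / 0.9676 = 0.504

0.504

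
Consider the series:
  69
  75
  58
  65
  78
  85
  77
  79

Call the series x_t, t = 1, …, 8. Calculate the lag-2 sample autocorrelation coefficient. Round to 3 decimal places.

Mean x̄ = (69 + 75 + 58 + 65 + 78 + 85 + 77 + 79)/8 = 73.2500
Numerator Σ_{t=1}^{6}(x_t−x̄)(x_{t+2}−x̄) = -33.6250
Denominator Σ(x_t−x̄)² = 529.5000
r_2 = -33.6250 / 529.5000 = -0.064

-0.064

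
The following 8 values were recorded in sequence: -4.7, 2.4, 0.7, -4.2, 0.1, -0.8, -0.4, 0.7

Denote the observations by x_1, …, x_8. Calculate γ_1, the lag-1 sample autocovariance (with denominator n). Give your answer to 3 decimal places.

Mean x̄ = (-4.7 + 2.4 + 0.7 − 4.2 + 0.1 − 0.8 − 0.4 + 0.7)/8 = -0.7750
Σ_{t=1}^{7}(x_t−x̄)(x_{t+1}−x̄) = -15.3056
γ_1 = -15.3056 / 8 = -1.913

-1.913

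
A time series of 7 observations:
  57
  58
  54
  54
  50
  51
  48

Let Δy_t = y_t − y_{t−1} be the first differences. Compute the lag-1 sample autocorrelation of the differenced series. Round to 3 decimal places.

-0.805

First differences Δy: 1, -4, 0, -4, 1, -3
Mean of differences = -1.5000
Numerator Σ(Δy_t−Δȳ)(Δy_{t+1}−Δȳ) = -23.7500
Denominator Σ(Δy_t−Δȳ)² = 29.5000
r_1(Δy) = -23.7500 / 29.5000 = -0.805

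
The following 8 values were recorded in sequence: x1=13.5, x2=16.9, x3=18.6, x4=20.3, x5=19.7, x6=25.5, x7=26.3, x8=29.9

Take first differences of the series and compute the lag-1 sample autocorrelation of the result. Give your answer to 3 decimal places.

-0.597

First differences Δx: 3.4, 1.7, 1.7, -0.6, 5.8, 0.8, 3.6
Mean of differences = 2.3429
Numerator Σ(Δx_t−Δx̄)(Δx_{t+1}−Δx̄) = -15.8218
Denominator Σ(Δx_t−Δx̄)² = 26.5171
r_1(Δx) = -15.8218 / 26.5171 = -0.597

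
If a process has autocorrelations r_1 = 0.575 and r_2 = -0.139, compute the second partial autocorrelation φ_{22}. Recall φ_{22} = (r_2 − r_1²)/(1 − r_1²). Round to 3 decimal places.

φ_{22} = (r_2 − r_1²) / (1 − r_1²)
r_1² = (0.575)² = 0.330625
Numerator = -0.139 − 0.3306 = -0.4696; denominator = 1 − 0.3306 = 0.6694
φ_{22} = -0.4696 / 0.6694 = -0.702

-0.702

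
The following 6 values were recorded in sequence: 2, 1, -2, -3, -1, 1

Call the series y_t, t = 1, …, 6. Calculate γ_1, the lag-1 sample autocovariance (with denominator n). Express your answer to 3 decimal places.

Mean ȳ = (2 + 1 − 2 − 3 − 1 + 1)/6 = -0.3333
Deviations: 2.3333, 1.3333, -1.6667, -2.6667, -0.6667, 1.3333
Σ_{t=1}^{5}(y_t−ȳ)(y_{t+1}−ȳ) = 6.2222
γ_1 = 6.2222 / 6 = 1.037

1.037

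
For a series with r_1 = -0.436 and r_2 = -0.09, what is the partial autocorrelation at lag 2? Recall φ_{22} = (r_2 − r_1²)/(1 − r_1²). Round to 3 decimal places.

φ_{22} = (r_2 − r_1²) / (1 − r_1²)
r_1² = (-0.436)² = 0.190096
Numerator = -0.09 − 0.1901 = -0.2801; denominator = 1 − 0.1901 = 0.8099
φ_{22} = -0.2801 / 0.8099 = -0.346

-0.346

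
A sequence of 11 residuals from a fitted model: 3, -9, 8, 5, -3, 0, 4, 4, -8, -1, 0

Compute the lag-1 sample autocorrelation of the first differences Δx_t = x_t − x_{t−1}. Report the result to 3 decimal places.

First differences Δx: -12, 17, -3, -8, 3, 4, 0, -12, 7, 1
Mean of differences = -0.3000
Numerator Σ(Δx_t−Δx̄)(Δx_{t+1}−Δx̄) = -317.6900
Denominator Σ(Δx_t−Δx̄)² = 724.1000
r_1(Δx) = -317.6900 / 724.1000 = -0.439

-0.439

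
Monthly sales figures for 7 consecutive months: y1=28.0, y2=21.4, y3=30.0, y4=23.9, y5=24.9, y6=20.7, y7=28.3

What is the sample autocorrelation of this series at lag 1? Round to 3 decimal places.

Mean ȳ = (28.0 + 21.4 + 30.0 + 23.9 + 24.9 + 20.7 + 28.3)/7 = 25.3143
Deviations from mean: 2.6857, -3.9143, 4.6857, -1.4143, -0.4143, -4.6143, 2.9857
Numerator Σ_{t=1}^{6}(y_t−ȳ)(y_{t+1}−ȳ) = -46.7602
Denominator Σ(y_t−ȳ)² = 76.8686
r_1 = -46.7602 / 76.8686 = -0.608

-0.608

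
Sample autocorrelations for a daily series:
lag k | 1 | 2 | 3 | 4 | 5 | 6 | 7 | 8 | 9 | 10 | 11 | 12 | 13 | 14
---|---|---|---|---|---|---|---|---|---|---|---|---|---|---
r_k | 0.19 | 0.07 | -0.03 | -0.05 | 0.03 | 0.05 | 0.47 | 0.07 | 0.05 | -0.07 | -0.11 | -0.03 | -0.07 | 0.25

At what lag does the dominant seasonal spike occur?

The largest autocorrelation is r_7 = 0.47, with a weaker echo at lag 14 (0.25); the remaining lags stay at or below 0.19.
The dominant spike at lag 7 indicates a seasonal period of 7.

7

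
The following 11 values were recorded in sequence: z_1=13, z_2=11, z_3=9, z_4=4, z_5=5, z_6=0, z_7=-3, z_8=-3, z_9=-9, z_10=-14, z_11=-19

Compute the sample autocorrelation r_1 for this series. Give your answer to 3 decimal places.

Mean z̄ = (13 + 11 + 9 + 4 + 5 + 0 − 3 − 3 − 9 − 14 − 19)/11 = -0.5455
Numerator Σ_{t=1}^{10}(z_t−z̄)(z_{t+1}−z̄) = 725.7025
Denominator Σ(z_t−z̄)² = 1064.7273
r_1 = 725.7025 / 1064.7273 = 0.682

0.682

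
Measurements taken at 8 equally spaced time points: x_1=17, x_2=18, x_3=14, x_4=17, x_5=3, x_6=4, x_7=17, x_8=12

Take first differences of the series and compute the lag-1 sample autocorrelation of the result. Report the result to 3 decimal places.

-0.303

First differences Δx: 1, -4, 3, -14, 1, 13, -5
Mean of differences = -0.7143
Numerator Σ(Δx_t−Δx̄)(Δx_{t+1}−Δx̄) = -125.2245
Denominator Σ(Δx_t−Δx̄)² = 413.4286
r_1(Δx) = -125.2245 / 413.4286 = -0.303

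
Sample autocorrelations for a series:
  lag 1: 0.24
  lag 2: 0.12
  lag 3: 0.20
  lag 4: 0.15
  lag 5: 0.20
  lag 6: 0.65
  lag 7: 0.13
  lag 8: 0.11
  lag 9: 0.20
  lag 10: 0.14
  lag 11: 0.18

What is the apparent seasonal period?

The largest autocorrelation is r_6 = 0.65; the remaining lags stay at or below 0.24. The elevated value at lag 1 (0.24), dropping to 0.12 at lag 2, reflects decaying short-term dependence rather than seasonality.
The dominant spike at lag 6 indicates a seasonal period of 6.

6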